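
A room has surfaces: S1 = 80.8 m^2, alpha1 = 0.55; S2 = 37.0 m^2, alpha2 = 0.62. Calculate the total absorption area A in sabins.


Given surfaces:
  Surface 1: 80.8 * 0.55 = 44.44
  Surface 2: 37.0 * 0.62 = 22.94
Formula: A = sum(Si * alpha_i)
A = 44.44 + 22.94
A = 67.38

67.38 sabins


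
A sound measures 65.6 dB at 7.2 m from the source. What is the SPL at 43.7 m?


Given values:
  SPL1 = 65.6 dB, r1 = 7.2 m, r2 = 43.7 m
Formula: SPL2 = SPL1 - 20 * log10(r2 / r1)
Compute ratio: r2 / r1 = 43.7 / 7.2 = 6.0694
Compute log10: log10(6.0694) = 0.783146
Compute drop: 20 * 0.783146 = 15.6629
SPL2 = 65.6 - 15.6629 = 49.94

49.94 dB


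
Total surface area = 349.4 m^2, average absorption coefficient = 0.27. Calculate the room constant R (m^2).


Given values:
  S = 349.4 m^2, alpha = 0.27
Formula: R = S * alpha / (1 - alpha)
Numerator: 349.4 * 0.27 = 94.338
Denominator: 1 - 0.27 = 0.73
R = 94.338 / 0.73 = 129.23

129.23 m^2


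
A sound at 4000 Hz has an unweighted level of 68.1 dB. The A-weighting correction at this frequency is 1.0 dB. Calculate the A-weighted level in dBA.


Given values:
  SPL = 68.1 dB
  A-weighting at 4000 Hz = 1.0 dB
Formula: L_A = SPL + A_weight
L_A = 68.1 + (1.0)
L_A = 69.1

69.1 dBA


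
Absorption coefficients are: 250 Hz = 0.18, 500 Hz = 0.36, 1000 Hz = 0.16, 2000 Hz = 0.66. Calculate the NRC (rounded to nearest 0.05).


Given values:
  a_250 = 0.18, a_500 = 0.36
  a_1000 = 0.16, a_2000 = 0.66
Formula: NRC = (a250 + a500 + a1000 + a2000) / 4
Sum = 0.18 + 0.36 + 0.16 + 0.66 = 1.36
NRC = 1.36 / 4 = 0.34
Rounded to nearest 0.05: 0.35

0.35


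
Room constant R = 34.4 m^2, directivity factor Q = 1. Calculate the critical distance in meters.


Given values:
  R = 34.4 m^2, Q = 1
Formula: d_c = 0.141 * sqrt(Q * R)
Compute Q * R = 1 * 34.4 = 34.4
Compute sqrt(34.4) = 5.8652
d_c = 0.141 * 5.8652 = 0.827

0.827 m


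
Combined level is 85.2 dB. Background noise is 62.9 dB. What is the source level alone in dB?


Given values:
  L_total = 85.2 dB, L_bg = 62.9 dB
Formula: L_source = 10 * log10(10^(L_total/10) - 10^(L_bg/10))
Convert to linear:
  10^(85.2/10) = 331131121.4826
  10^(62.9/10) = 1949844.5998
Difference: 331131121.4826 - 1949844.5998 = 329181276.8828
L_source = 10 * log10(329181276.8828) = 85.17

85.17 dB


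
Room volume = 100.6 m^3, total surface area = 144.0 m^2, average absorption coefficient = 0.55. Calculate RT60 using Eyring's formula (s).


Given values:
  V = 100.6 m^3, S = 144.0 m^2, alpha = 0.55
Formula: RT60 = 0.161 * V / (-S * ln(1 - alpha))
Compute ln(1 - 0.55) = ln(0.45) = -0.798508
Denominator: -144.0 * -0.798508 = 114.9852
Numerator: 0.161 * 100.6 = 16.1966
RT60 = 16.1966 / 114.9852 = 0.141

0.141 s


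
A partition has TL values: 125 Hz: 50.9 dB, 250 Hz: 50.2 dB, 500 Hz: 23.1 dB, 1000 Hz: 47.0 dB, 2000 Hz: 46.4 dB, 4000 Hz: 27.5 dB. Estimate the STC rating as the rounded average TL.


Given TL values at each frequency:
  125 Hz: 50.9 dB
  250 Hz: 50.2 dB
  500 Hz: 23.1 dB
  1000 Hz: 47.0 dB
  2000 Hz: 46.4 dB
  4000 Hz: 27.5 dB
Formula: STC ~ round(average of TL values)
Sum = 50.9 + 50.2 + 23.1 + 47.0 + 46.4 + 27.5 = 245.1
Average = 245.1 / 6 = 40.85
Rounded: 41

41


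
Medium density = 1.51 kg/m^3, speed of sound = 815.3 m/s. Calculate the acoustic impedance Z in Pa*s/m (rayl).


Given values:
  rho = 1.51 kg/m^3
  c = 815.3 m/s
Formula: Z = rho * c
Z = 1.51 * 815.3
Z = 1231.1

1231.1 rayl


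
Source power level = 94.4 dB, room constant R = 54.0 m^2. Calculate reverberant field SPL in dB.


Given values:
  Lw = 94.4 dB, R = 54.0 m^2
Formula: SPL = Lw + 10 * log10(4 / R)
Compute 4 / R = 4 / 54.0 = 0.074074
Compute 10 * log10(0.074074) = -11.3033
SPL = 94.4 + (-11.3033) = 83.1

83.1 dB


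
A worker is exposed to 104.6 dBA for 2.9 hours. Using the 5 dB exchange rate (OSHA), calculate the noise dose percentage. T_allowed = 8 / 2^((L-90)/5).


Given values:
  L = 104.6 dBA, T = 2.9 hours
Formula: T_allowed = 8 / 2^((L - 90) / 5)
Compute exponent: (104.6 - 90) / 5 = 2.92
Compute 2^(2.92) = 7.568461
T_allowed = 8 / 7.568461 = 1.057018 hours
Dose = (T / T_allowed) * 100
Dose = (2.9 / 1.057018) * 100 = 274.36

274.36 %


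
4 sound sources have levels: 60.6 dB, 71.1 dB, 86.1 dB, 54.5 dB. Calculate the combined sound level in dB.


Formula: L_total = 10 * log10( sum(10^(Li/10)) )
  Source 1: 10^(60.6/10) = 1148153.6215
  Source 2: 10^(71.1/10) = 12882495.5169
  Source 3: 10^(86.1/10) = 407380277.8041
  Source 4: 10^(54.5/10) = 281838.2931
Sum of linear values = 421692765.2356
L_total = 10 * log10(421692765.2356) = 86.25

86.25 dB


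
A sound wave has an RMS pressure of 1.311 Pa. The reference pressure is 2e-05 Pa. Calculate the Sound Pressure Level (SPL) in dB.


Given values:
  p = 1.311 Pa
  p_ref = 2e-05 Pa
Formula: SPL = 20 * log10(p / p_ref)
Compute ratio: p / p_ref = 1.311 / 2e-05 = 65550
Compute log10: log10(65550) = 4.816573
Multiply: SPL = 20 * 4.816573 = 96.33

96.33 dB


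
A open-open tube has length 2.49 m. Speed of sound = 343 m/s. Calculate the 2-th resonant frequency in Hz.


Given values:
  Tube type: open-open, L = 2.49 m, c = 343 m/s, n = 2
Formula: f_n = n * c / (2 * L)
Compute 2 * L = 2 * 2.49 = 4.98
f = 2 * 343 / 4.98
f = 137.75

137.75 Hz


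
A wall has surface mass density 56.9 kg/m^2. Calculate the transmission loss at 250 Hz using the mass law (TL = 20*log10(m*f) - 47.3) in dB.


Given values:
  m = 56.9 kg/m^2, f = 250 Hz
Formula: TL = 20 * log10(m * f) - 47.3
Compute m * f = 56.9 * 250 = 14225.0
Compute log10(14225.0) = 4.153052
Compute 20 * 4.153052 = 83.061
TL = 83.061 - 47.3 = 35.76

35.76 dB


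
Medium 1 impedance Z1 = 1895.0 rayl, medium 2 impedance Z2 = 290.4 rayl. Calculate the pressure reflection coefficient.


Given values:
  Z1 = 1895.0 rayl, Z2 = 290.4 rayl
Formula: R = (Z2 - Z1) / (Z2 + Z1)
Numerator: Z2 - Z1 = 290.4 - 1895.0 = -1604.6
Denominator: Z2 + Z1 = 290.4 + 1895.0 = 2185.4
R = -1604.6 / 2185.4 = -0.7342

-0.7342


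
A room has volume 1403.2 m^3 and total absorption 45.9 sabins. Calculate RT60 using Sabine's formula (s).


Given values:
  V = 1403.2 m^3
  A = 45.9 sabins
Formula: RT60 = 0.161 * V / A
Numerator: 0.161 * 1403.2 = 225.9152
RT60 = 225.9152 / 45.9 = 4.922

4.922 s


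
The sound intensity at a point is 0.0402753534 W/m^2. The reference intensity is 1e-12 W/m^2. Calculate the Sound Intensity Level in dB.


Given values:
  I = 0.0402753534 W/m^2
  I_ref = 1e-12 W/m^2
Formula: SIL = 10 * log10(I / I_ref)
Compute ratio: I / I_ref = 40275353400
Compute log10: log10(40275353400) = 10.605039
Multiply: SIL = 10 * 10.605039 = 106.05

106.05 dB


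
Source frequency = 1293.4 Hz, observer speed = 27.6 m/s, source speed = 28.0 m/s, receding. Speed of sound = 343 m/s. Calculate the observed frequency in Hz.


Given values:
  f_s = 1293.4 Hz, v_o = 27.6 m/s, v_s = 28.0 m/s
  Direction: receding
Formula: f_o = f_s * (c - v_o) / (c + v_s)
Numerator: c - v_o = 343 - 27.6 = 315.4
Denominator: c + v_s = 343 + 28.0 = 371.0
f_o = 1293.4 * 315.4 / 371.0 = 1099.56

1099.56 Hz


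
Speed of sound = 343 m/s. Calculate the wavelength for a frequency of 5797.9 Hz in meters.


Given values:
  c = 343 m/s, f = 5797.9 Hz
Formula: lambda = c / f
lambda = 343 / 5797.9
lambda = 0.0592

0.0592 m


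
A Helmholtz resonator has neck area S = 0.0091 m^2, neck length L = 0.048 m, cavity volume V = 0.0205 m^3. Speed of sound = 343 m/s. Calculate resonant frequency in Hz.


Given values:
  S = 0.0091 m^2, L = 0.048 m, V = 0.0205 m^3, c = 343 m/s
Formula: f = (c / (2*pi)) * sqrt(S / (V * L))
Compute V * L = 0.0205 * 0.048 = 0.000984
Compute S / (V * L) = 0.0091 / 0.000984 = 9.248
Compute sqrt(9.248) = 3.041052
Compute c / (2*pi) = 343 / 6.283185 = 54.590148
f = 54.590148 * 3.041052 = 166.01

166.01 Hz


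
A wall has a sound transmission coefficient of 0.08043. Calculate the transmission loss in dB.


Given values:
  tau = 0.08043
Formula: TL = 10 * log10(1 / tau)
Compute 1 / tau = 1 / 0.08043 = 12.4332
Compute log10(12.4332) = 1.094583
TL = 10 * 1.094583 = 10.95

10.95 dB


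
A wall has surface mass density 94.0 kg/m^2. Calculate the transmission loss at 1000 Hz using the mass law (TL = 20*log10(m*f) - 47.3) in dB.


Given values:
  m = 94.0 kg/m^2, f = 1000 Hz
Formula: TL = 20 * log10(m * f) - 47.3
Compute m * f = 94.0 * 1000 = 94000.0
Compute log10(94000.0) = 4.973128
Compute 20 * 4.973128 = 99.4626
TL = 99.4626 - 47.3 = 52.16

52.16 dB


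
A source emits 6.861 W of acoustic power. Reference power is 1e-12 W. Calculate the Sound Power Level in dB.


Given values:
  W = 6.861 W
  W_ref = 1e-12 W
Formula: SWL = 10 * log10(W / W_ref)
Compute ratio: W / W_ref = 6861000000000
Compute log10: log10(6861000000000) = 12.836387
Multiply: SWL = 10 * 12.836387 = 128.36

128.36 dB


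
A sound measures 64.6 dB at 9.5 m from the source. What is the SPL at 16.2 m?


Given values:
  SPL1 = 64.6 dB, r1 = 9.5 m, r2 = 16.2 m
Formula: SPL2 = SPL1 - 20 * log10(r2 / r1)
Compute ratio: r2 / r1 = 16.2 / 9.5 = 1.7053
Compute log10: log10(1.7053) = 0.231801
Compute drop: 20 * 0.231801 = 4.636
SPL2 = 64.6 - 4.636 = 59.96

59.96 dB


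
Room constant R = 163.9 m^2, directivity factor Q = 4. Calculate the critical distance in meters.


Given values:
  R = 163.9 m^2, Q = 4
Formula: d_c = 0.141 * sqrt(Q * R)
Compute Q * R = 4 * 163.9 = 655.6
Compute sqrt(655.6) = 25.6047
d_c = 0.141 * 25.6047 = 3.61

3.61 m


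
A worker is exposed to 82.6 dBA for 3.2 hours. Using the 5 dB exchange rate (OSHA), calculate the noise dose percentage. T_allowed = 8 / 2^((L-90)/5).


Given values:
  L = 82.6 dBA, T = 3.2 hours
Formula: T_allowed = 8 / 2^((L - 90) / 5)
Compute exponent: (82.6 - 90) / 5 = -1.48
Compute 2^(-1.48) = 0.358489
T_allowed = 8 / 0.358489 = 22.315887 hours
Dose = (T / T_allowed) * 100
Dose = (3.2 / 22.315887) * 100 = 14.34

14.34 %


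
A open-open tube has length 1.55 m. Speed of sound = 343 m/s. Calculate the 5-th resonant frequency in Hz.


Given values:
  Tube type: open-open, L = 1.55 m, c = 343 m/s, n = 5
Formula: f_n = n * c / (2 * L)
Compute 2 * L = 2 * 1.55 = 3.1
f = 5 * 343 / 3.1
f = 553.23

553.23 Hz


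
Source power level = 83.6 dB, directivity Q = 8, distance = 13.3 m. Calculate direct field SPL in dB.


Given values:
  Lw = 83.6 dB, Q = 8, r = 13.3 m
Formula: SPL = Lw + 10 * log10(Q / (4 * pi * r^2))
Compute 4 * pi * r^2 = 4 * pi * 13.3^2 = 2222.8653
Compute Q / denom = 8 / 2222.8653 = 0.00359896
Compute 10 * log10(0.00359896) = -24.4382
SPL = 83.6 + (-24.4382) = 59.16

59.16 dB


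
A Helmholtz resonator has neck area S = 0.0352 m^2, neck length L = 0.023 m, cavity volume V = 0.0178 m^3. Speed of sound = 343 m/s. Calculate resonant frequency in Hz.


Given values:
  S = 0.0352 m^2, L = 0.023 m, V = 0.0178 m^3, c = 343 m/s
Formula: f = (c / (2*pi)) * sqrt(S / (V * L))
Compute V * L = 0.0178 * 0.023 = 0.0004094
Compute S / (V * L) = 0.0352 / 0.0004094 = 85.9795
Compute sqrt(85.9795) = 9.272513
Compute c / (2*pi) = 343 / 6.283185 = 54.590148
f = 54.590148 * 9.272513 = 506.19

506.19 Hz


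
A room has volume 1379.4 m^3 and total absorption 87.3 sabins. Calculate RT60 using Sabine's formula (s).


Given values:
  V = 1379.4 m^3
  A = 87.3 sabins
Formula: RT60 = 0.161 * V / A
Numerator: 0.161 * 1379.4 = 222.0834
RT60 = 222.0834 / 87.3 = 2.544

2.544 s


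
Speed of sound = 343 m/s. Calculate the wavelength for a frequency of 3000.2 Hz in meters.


Given values:
  c = 343 m/s, f = 3000.2 Hz
Formula: lambda = c / f
lambda = 343 / 3000.2
lambda = 0.1143

0.1143 m


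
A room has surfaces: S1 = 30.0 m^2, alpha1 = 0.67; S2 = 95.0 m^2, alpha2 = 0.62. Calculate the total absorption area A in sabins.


Given surfaces:
  Surface 1: 30.0 * 0.67 = 20.1
  Surface 2: 95.0 * 0.62 = 58.9
Formula: A = sum(Si * alpha_i)
A = 20.1 + 58.9
A = 79.0

79.0 sabins


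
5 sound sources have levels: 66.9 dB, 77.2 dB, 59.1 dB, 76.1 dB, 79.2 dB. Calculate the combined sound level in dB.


Formula: L_total = 10 * log10( sum(10^(Li/10)) )
  Source 1: 10^(66.9/10) = 4897788.1937
  Source 2: 10^(77.2/10) = 52480746.025
  Source 3: 10^(59.1/10) = 812830.5162
  Source 4: 10^(76.1/10) = 40738027.7804
  Source 5: 10^(79.2/10) = 83176377.1103
Sum of linear values = 182105769.6256
L_total = 10 * log10(182105769.6256) = 82.6

82.6 dB


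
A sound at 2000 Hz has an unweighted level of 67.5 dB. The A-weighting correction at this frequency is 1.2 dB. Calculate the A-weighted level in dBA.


Given values:
  SPL = 67.5 dB
  A-weighting at 2000 Hz = 1.2 dB
Formula: L_A = SPL + A_weight
L_A = 67.5 + (1.2)
L_A = 68.7

68.7 dBA


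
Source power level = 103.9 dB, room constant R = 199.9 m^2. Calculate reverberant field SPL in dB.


Given values:
  Lw = 103.9 dB, R = 199.9 m^2
Formula: SPL = Lw + 10 * log10(4 / R)
Compute 4 / R = 4 / 199.9 = 0.02001
Compute 10 * log10(0.02001) = -16.9875
SPL = 103.9 + (-16.9875) = 86.91

86.91 dB


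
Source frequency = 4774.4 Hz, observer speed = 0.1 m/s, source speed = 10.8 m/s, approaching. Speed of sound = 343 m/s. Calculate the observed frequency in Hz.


Given values:
  f_s = 4774.4 Hz, v_o = 0.1 m/s, v_s = 10.8 m/s
  Direction: approaching
Formula: f_o = f_s * (c + v_o) / (c - v_s)
Numerator: c + v_o = 343 + 0.1 = 343.1
Denominator: c - v_s = 343 - 10.8 = 332.2
f_o = 4774.4 * 343.1 / 332.2 = 4931.06

4931.06 Hz


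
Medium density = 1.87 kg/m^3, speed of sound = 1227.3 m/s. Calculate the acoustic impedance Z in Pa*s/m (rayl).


Given values:
  rho = 1.87 kg/m^3
  c = 1227.3 m/s
Formula: Z = rho * c
Z = 1.87 * 1227.3
Z = 2295.05

2295.05 rayl


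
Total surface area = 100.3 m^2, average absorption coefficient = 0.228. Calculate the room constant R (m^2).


Given values:
  S = 100.3 m^2, alpha = 0.228
Formula: R = S * alpha / (1 - alpha)
Numerator: 100.3 * 0.228 = 22.8684
Denominator: 1 - 0.228 = 0.772
R = 22.8684 / 0.772 = 29.62

29.62 m^2


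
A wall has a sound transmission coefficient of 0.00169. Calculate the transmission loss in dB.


Given values:
  tau = 0.00169
Formula: TL = 10 * log10(1 / tau)
Compute 1 / tau = 1 / 0.00169 = 591.716
Compute log10(591.716) = 2.772113
TL = 10 * 2.772113 = 27.72

27.72 dB


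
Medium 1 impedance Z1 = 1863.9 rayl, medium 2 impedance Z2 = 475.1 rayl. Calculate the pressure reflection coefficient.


Given values:
  Z1 = 1863.9 rayl, Z2 = 475.1 rayl
Formula: R = (Z2 - Z1) / (Z2 + Z1)
Numerator: Z2 - Z1 = 475.1 - 1863.9 = -1388.8
Denominator: Z2 + Z1 = 475.1 + 1863.9 = 2339.0
R = -1388.8 / 2339.0 = -0.5938

-0.5938


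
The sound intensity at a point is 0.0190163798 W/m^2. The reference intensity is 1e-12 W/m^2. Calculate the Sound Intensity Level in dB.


Given values:
  I = 0.0190163798 W/m^2
  I_ref = 1e-12 W/m^2
Formula: SIL = 10 * log10(I / I_ref)
Compute ratio: I / I_ref = 19016379800
Compute log10: log10(19016379800) = 10.279128
Multiply: SIL = 10 * 10.279128 = 102.79

102.79 dB


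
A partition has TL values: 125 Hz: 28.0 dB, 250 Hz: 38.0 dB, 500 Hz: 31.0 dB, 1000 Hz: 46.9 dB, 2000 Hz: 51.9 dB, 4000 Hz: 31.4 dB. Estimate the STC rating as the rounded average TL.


Given TL values at each frequency:
  125 Hz: 28.0 dB
  250 Hz: 38.0 dB
  500 Hz: 31.0 dB
  1000 Hz: 46.9 dB
  2000 Hz: 51.9 dB
  4000 Hz: 31.4 dB
Formula: STC ~ round(average of TL values)
Sum = 28.0 + 38.0 + 31.0 + 46.9 + 51.9 + 31.4 = 227.2
Average = 227.2 / 6 = 37.87
Rounded: 38

38


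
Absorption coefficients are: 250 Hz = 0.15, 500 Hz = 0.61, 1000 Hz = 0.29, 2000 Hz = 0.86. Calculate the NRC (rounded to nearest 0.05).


Given values:
  a_250 = 0.15, a_500 = 0.61
  a_1000 = 0.29, a_2000 = 0.86
Formula: NRC = (a250 + a500 + a1000 + a2000) / 4
Sum = 0.15 + 0.61 + 0.29 + 0.86 = 1.91
NRC = 1.91 / 4 = 0.4775
Rounded to nearest 0.05: 0.5

0.5


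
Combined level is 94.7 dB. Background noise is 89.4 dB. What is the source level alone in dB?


Given values:
  L_total = 94.7 dB, L_bg = 89.4 dB
Formula: L_source = 10 * log10(10^(L_total/10) - 10^(L_bg/10))
Convert to linear:
  10^(94.7/10) = 2951209226.6664
  10^(89.4/10) = 870963589.9561
Difference: 2951209226.6664 - 870963589.9561 = 2080245636.7103
L_source = 10 * log10(2080245636.7103) = 93.18

93.18 dB


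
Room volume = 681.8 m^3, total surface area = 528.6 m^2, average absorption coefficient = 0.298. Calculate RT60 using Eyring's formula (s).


Given values:
  V = 681.8 m^3, S = 528.6 m^2, alpha = 0.298
Formula: RT60 = 0.161 * V / (-S * ln(1 - alpha))
Compute ln(1 - 0.298) = ln(0.702) = -0.353822
Denominator: -528.6 * -0.353822 = 187.0303
Numerator: 0.161 * 681.8 = 109.7698
RT60 = 109.7698 / 187.0303 = 0.587

0.587 s


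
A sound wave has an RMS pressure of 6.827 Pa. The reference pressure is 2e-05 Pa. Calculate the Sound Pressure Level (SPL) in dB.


Given values:
  p = 6.827 Pa
  p_ref = 2e-05 Pa
Formula: SPL = 20 * log10(p / p_ref)
Compute ratio: p / p_ref = 6.827 / 2e-05 = 341350
Compute log10: log10(341350) = 5.5332
Multiply: SPL = 20 * 5.5332 = 110.66

110.66 dB


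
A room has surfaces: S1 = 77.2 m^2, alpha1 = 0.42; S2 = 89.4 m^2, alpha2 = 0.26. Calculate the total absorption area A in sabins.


Given surfaces:
  Surface 1: 77.2 * 0.42 = 32.424
  Surface 2: 89.4 * 0.26 = 23.244
Formula: A = sum(Si * alpha_i)
A = 32.424 + 23.244
A = 55.67

55.67 sabins


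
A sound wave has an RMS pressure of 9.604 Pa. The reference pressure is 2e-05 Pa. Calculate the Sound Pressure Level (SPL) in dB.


Given values:
  p = 9.604 Pa
  p_ref = 2e-05 Pa
Formula: SPL = 20 * log10(p / p_ref)
Compute ratio: p / p_ref = 9.604 / 2e-05 = 480200
Compute log10: log10(480200) = 5.681422
Multiply: SPL = 20 * 5.681422 = 113.63

113.63 dB


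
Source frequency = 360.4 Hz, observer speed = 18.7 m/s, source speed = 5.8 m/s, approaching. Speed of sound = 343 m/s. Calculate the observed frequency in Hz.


Given values:
  f_s = 360.4 Hz, v_o = 18.7 m/s, v_s = 5.8 m/s
  Direction: approaching
Formula: f_o = f_s * (c + v_o) / (c - v_s)
Numerator: c + v_o = 343 + 18.7 = 361.7
Denominator: c - v_s = 343 - 5.8 = 337.2
f_o = 360.4 * 361.7 / 337.2 = 386.59

386.59 Hz


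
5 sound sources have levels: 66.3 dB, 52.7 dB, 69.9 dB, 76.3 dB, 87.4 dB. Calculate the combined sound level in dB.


Formula: L_total = 10 * log10( sum(10^(Li/10)) )
  Source 1: 10^(66.3/10) = 4265795.188
  Source 2: 10^(52.7/10) = 186208.7137
  Source 3: 10^(69.9/10) = 9772372.2096
  Source 4: 10^(76.3/10) = 42657951.8802
  Source 5: 10^(87.4/10) = 549540873.8576
Sum of linear values = 606423201.8491
L_total = 10 * log10(606423201.8491) = 87.83

87.83 dB


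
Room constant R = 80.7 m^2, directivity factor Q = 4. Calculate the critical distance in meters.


Given values:
  R = 80.7 m^2, Q = 4
Formula: d_c = 0.141 * sqrt(Q * R)
Compute Q * R = 4 * 80.7 = 322.8
Compute sqrt(322.8) = 17.9666
d_c = 0.141 * 17.9666 = 2.533

2.533 m


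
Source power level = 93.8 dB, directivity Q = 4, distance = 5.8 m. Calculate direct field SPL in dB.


Given values:
  Lw = 93.8 dB, Q = 4, r = 5.8 m
Formula: SPL = Lw + 10 * log10(Q / (4 * pi * r^2))
Compute 4 * pi * r^2 = 4 * pi * 5.8^2 = 422.7327
Compute Q / denom = 4 / 422.7327 = 0.00946224
Compute 10 * log10(0.00946224) = -20.2401
SPL = 93.8 + (-20.2401) = 73.56

73.56 dB


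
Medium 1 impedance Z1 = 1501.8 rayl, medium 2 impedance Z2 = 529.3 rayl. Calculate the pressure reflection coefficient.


Given values:
  Z1 = 1501.8 rayl, Z2 = 529.3 rayl
Formula: R = (Z2 - Z1) / (Z2 + Z1)
Numerator: Z2 - Z1 = 529.3 - 1501.8 = -972.5
Denominator: Z2 + Z1 = 529.3 + 1501.8 = 2031.1
R = -972.5 / 2031.1 = -0.4788

-0.4788


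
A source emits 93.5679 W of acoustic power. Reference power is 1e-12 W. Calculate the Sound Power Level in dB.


Given values:
  W = 93.5679 W
  W_ref = 1e-12 W
Formula: SWL = 10 * log10(W / W_ref)
Compute ratio: W / W_ref = 93567900000000
Compute log10: log10(93567900000000) = 13.971127
Multiply: SWL = 10 * 13.971127 = 139.71

139.71 dB


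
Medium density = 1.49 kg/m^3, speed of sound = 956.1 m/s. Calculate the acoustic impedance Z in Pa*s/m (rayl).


Given values:
  rho = 1.49 kg/m^3
  c = 956.1 m/s
Formula: Z = rho * c
Z = 1.49 * 956.1
Z = 1424.59

1424.59 rayl


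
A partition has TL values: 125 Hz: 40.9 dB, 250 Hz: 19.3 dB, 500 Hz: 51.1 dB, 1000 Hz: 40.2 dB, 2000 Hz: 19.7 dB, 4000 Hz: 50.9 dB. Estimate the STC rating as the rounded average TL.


Given TL values at each frequency:
  125 Hz: 40.9 dB
  250 Hz: 19.3 dB
  500 Hz: 51.1 dB
  1000 Hz: 40.2 dB
  2000 Hz: 19.7 dB
  4000 Hz: 50.9 dB
Formula: STC ~ round(average of TL values)
Sum = 40.9 + 19.3 + 51.1 + 40.2 + 19.7 + 50.9 = 222.1
Average = 222.1 / 6 = 37.02
Rounded: 37

37


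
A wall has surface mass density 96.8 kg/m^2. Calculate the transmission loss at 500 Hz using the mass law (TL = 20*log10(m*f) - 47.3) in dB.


Given values:
  m = 96.8 kg/m^2, f = 500 Hz
Formula: TL = 20 * log10(m * f) - 47.3
Compute m * f = 96.8 * 500 = 48400.0
Compute log10(48400.0) = 4.684845
Compute 20 * 4.684845 = 93.6969
TL = 93.6969 - 47.3 = 46.4

46.4 dB


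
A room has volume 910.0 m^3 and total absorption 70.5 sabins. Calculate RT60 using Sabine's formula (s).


Given values:
  V = 910.0 m^3
  A = 70.5 sabins
Formula: RT60 = 0.161 * V / A
Numerator: 0.161 * 910.0 = 146.51
RT60 = 146.51 / 70.5 = 2.078

2.078 s


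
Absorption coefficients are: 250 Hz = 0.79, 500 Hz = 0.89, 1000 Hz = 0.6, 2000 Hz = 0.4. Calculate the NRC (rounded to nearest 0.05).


Given values:
  a_250 = 0.79, a_500 = 0.89
  a_1000 = 0.6, a_2000 = 0.4
Formula: NRC = (a250 + a500 + a1000 + a2000) / 4
Sum = 0.79 + 0.89 + 0.6 + 0.4 = 2.68
NRC = 2.68 / 4 = 0.67
Rounded to nearest 0.05: 0.65

0.65


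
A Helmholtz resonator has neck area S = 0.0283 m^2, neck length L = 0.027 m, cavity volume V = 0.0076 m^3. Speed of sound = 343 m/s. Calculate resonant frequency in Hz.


Given values:
  S = 0.0283 m^2, L = 0.027 m, V = 0.0076 m^3, c = 343 m/s
Formula: f = (c / (2*pi)) * sqrt(S / (V * L))
Compute V * L = 0.0076 * 0.027 = 0.0002052
Compute S / (V * L) = 0.0283 / 0.0002052 = 137.9142
Compute sqrt(137.9142) = 11.743688
Compute c / (2*pi) = 343 / 6.283185 = 54.590148
f = 54.590148 * 11.743688 = 641.09

641.09 Hz


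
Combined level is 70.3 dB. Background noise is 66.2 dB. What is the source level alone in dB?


Given values:
  L_total = 70.3 dB, L_bg = 66.2 dB
Formula: L_source = 10 * log10(10^(L_total/10) - 10^(L_bg/10))
Convert to linear:
  10^(70.3/10) = 10715193.0524
  10^(66.2/10) = 4168693.8347
Difference: 10715193.0524 - 4168693.8347 = 6546499.2177
L_source = 10 * log10(6546499.2177) = 68.16

68.16 dB


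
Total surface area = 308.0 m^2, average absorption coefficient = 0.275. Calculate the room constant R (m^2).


Given values:
  S = 308.0 m^2, alpha = 0.275
Formula: R = S * alpha / (1 - alpha)
Numerator: 308.0 * 0.275 = 84.7
Denominator: 1 - 0.275 = 0.725
R = 84.7 / 0.725 = 116.83

116.83 m^2


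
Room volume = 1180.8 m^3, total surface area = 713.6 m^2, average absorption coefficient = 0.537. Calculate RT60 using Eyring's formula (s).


Given values:
  V = 1180.8 m^3, S = 713.6 m^2, alpha = 0.537
Formula: RT60 = 0.161 * V / (-S * ln(1 - alpha))
Compute ln(1 - 0.537) = ln(0.463) = -0.770028
Denominator: -713.6 * -0.770028 = 549.492
Numerator: 0.161 * 1180.8 = 190.1088
RT60 = 190.1088 / 549.492 = 0.346

0.346 s


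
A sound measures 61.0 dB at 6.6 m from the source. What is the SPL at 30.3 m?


Given values:
  SPL1 = 61.0 dB, r1 = 6.6 m, r2 = 30.3 m
Formula: SPL2 = SPL1 - 20 * log10(r2 / r1)
Compute ratio: r2 / r1 = 30.3 / 6.6 = 4.5909
Compute log10: log10(4.5909) = 0.661898
Compute drop: 20 * 0.661898 = 13.238
SPL2 = 61.0 - 13.238 = 47.76

47.76 dB


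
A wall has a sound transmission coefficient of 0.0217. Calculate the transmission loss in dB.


Given values:
  tau = 0.0217
Formula: TL = 10 * log10(1 / tau)
Compute 1 / tau = 1 / 0.0217 = 46.0829
Compute log10(46.0829) = 1.66354
TL = 10 * 1.66354 = 16.64

16.64 dB


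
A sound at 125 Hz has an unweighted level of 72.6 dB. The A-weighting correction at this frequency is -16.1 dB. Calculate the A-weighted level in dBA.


Given values:
  SPL = 72.6 dB
  A-weighting at 125 Hz = -16.1 dB
Formula: L_A = SPL + A_weight
L_A = 72.6 + (-16.1)
L_A = 56.5

56.5 dBA


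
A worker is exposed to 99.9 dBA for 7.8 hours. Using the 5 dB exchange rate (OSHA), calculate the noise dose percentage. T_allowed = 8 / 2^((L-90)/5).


Given values:
  L = 99.9 dBA, T = 7.8 hours
Formula: T_allowed = 8 / 2^((L - 90) / 5)
Compute exponent: (99.9 - 90) / 5 = 1.98
Compute 2^(1.98) = 3.944931
T_allowed = 8 / 3.944931 = 2.027919 hours
Dose = (T / T_allowed) * 100
Dose = (7.8 / 2.027919) * 100 = 384.63

384.63 %


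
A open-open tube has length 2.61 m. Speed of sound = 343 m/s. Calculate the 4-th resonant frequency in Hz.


Given values:
  Tube type: open-open, L = 2.61 m, c = 343 m/s, n = 4
Formula: f_n = n * c / (2 * L)
Compute 2 * L = 2 * 2.61 = 5.22
f = 4 * 343 / 5.22
f = 262.84

262.84 Hz


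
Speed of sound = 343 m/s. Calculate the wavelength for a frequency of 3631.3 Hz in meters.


Given values:
  c = 343 m/s, f = 3631.3 Hz
Formula: lambda = c / f
lambda = 343 / 3631.3
lambda = 0.0945

0.0945 m


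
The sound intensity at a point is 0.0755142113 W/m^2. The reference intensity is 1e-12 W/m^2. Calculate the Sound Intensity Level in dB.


Given values:
  I = 0.0755142113 W/m^2
  I_ref = 1e-12 W/m^2
Formula: SIL = 10 * log10(I / I_ref)
Compute ratio: I / I_ref = 75514211300
Compute log10: log10(75514211300) = 10.878029
Multiply: SIL = 10 * 10.878029 = 108.78

108.78 dB


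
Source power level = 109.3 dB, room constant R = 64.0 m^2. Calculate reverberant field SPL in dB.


Given values:
  Lw = 109.3 dB, R = 64.0 m^2
Formula: SPL = Lw + 10 * log10(4 / R)
Compute 4 / R = 4 / 64.0 = 0.0625
Compute 10 * log10(0.0625) = -12.0412
SPL = 109.3 + (-12.0412) = 97.26

97.26 dB


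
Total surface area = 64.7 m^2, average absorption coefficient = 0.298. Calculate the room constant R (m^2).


Given values:
  S = 64.7 m^2, alpha = 0.298
Formula: R = S * alpha / (1 - alpha)
Numerator: 64.7 * 0.298 = 19.2806
Denominator: 1 - 0.298 = 0.702
R = 19.2806 / 0.702 = 27.47

27.47 m^2


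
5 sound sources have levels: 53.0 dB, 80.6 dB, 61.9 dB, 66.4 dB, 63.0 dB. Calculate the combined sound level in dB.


Formula: L_total = 10 * log10( sum(10^(Li/10)) )
  Source 1: 10^(53.0/10) = 199526.2315
  Source 2: 10^(80.6/10) = 114815362.1497
  Source 3: 10^(61.9/10) = 1548816.6189
  Source 4: 10^(66.4/10) = 4365158.3224
  Source 5: 10^(63.0/10) = 1995262.315
Sum of linear values = 122924125.6375
L_total = 10 * log10(122924125.6375) = 80.9

80.9 dB


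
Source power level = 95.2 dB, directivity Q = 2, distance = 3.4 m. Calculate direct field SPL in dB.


Given values:
  Lw = 95.2 dB, Q = 2, r = 3.4 m
Formula: SPL = Lw + 10 * log10(Q / (4 * pi * r^2))
Compute 4 * pi * r^2 = 4 * pi * 3.4^2 = 145.2672
Compute Q / denom = 2 / 145.2672 = 0.01376773
Compute 10 * log10(0.01376773) = -18.6114
SPL = 95.2 + (-18.6114) = 76.59

76.59 dB


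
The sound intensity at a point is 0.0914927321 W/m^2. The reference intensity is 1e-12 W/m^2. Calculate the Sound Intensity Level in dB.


Given values:
  I = 0.0914927321 W/m^2
  I_ref = 1e-12 W/m^2
Formula: SIL = 10 * log10(I / I_ref)
Compute ratio: I / I_ref = 91492732100
Compute log10: log10(91492732100) = 10.961387
Multiply: SIL = 10 * 10.961387 = 109.61

109.61 dB


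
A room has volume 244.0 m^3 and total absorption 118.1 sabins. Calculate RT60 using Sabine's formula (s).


Given values:
  V = 244.0 m^3
  A = 118.1 sabins
Formula: RT60 = 0.161 * V / A
Numerator: 0.161 * 244.0 = 39.284
RT60 = 39.284 / 118.1 = 0.333

0.333 s


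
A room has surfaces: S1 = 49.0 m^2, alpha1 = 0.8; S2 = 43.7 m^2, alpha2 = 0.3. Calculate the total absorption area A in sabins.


Given surfaces:
  Surface 1: 49.0 * 0.8 = 39.2
  Surface 2: 43.7 * 0.3 = 13.11
Formula: A = sum(Si * alpha_i)
A = 39.2 + 13.11
A = 52.31

52.31 sabins


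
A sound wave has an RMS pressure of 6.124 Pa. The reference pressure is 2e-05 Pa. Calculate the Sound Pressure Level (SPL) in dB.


Given values:
  p = 6.124 Pa
  p_ref = 2e-05 Pa
Formula: SPL = 20 * log10(p / p_ref)
Compute ratio: p / p_ref = 6.124 / 2e-05 = 306200
Compute log10: log10(306200) = 5.486005
Multiply: SPL = 20 * 5.486005 = 109.72

109.72 dB


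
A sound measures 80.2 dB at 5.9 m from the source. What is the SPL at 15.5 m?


Given values:
  SPL1 = 80.2 dB, r1 = 5.9 m, r2 = 15.5 m
Formula: SPL2 = SPL1 - 20 * log10(r2 / r1)
Compute ratio: r2 / r1 = 15.5 / 5.9 = 2.6271
Compute log10: log10(2.6271) = 0.419477
Compute drop: 20 * 0.419477 = 8.3895
SPL2 = 80.2 - 8.3895 = 71.81

71.81 dB


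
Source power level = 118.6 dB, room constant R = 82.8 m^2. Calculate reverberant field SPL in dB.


Given values:
  Lw = 118.6 dB, R = 82.8 m^2
Formula: SPL = Lw + 10 * log10(4 / R)
Compute 4 / R = 4 / 82.8 = 0.048309
Compute 10 * log10(0.048309) = -13.1597
SPL = 118.6 + (-13.1597) = 105.44

105.44 dB


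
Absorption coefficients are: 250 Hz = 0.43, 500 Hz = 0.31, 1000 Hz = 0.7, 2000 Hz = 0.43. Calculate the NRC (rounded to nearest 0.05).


Given values:
  a_250 = 0.43, a_500 = 0.31
  a_1000 = 0.7, a_2000 = 0.43
Formula: NRC = (a250 + a500 + a1000 + a2000) / 4
Sum = 0.43 + 0.31 + 0.7 + 0.43 = 1.87
NRC = 1.87 / 4 = 0.4675
Rounded to nearest 0.05: 0.45

0.45


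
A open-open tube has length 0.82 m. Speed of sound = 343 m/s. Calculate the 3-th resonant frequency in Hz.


Given values:
  Tube type: open-open, L = 0.82 m, c = 343 m/s, n = 3
Formula: f_n = n * c / (2 * L)
Compute 2 * L = 2 * 0.82 = 1.64
f = 3 * 343 / 1.64
f = 627.44

627.44 Hz


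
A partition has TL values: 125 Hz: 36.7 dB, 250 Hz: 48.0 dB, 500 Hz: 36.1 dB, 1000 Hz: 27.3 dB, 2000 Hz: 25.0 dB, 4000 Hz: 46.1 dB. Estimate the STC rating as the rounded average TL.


Given TL values at each frequency:
  125 Hz: 36.7 dB
  250 Hz: 48.0 dB
  500 Hz: 36.1 dB
  1000 Hz: 27.3 dB
  2000 Hz: 25.0 dB
  4000 Hz: 46.1 dB
Formula: STC ~ round(average of TL values)
Sum = 36.7 + 48.0 + 36.1 + 27.3 + 25.0 + 46.1 = 219.2
Average = 219.2 / 6 = 36.53
Rounded: 37

37


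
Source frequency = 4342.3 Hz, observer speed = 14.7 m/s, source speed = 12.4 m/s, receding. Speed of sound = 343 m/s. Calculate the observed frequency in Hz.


Given values:
  f_s = 4342.3 Hz, v_o = 14.7 m/s, v_s = 12.4 m/s
  Direction: receding
Formula: f_o = f_s * (c - v_o) / (c + v_s)
Numerator: c - v_o = 343 - 14.7 = 328.3
Denominator: c + v_s = 343 + 12.4 = 355.4
f_o = 4342.3 * 328.3 / 355.4 = 4011.19

4011.19 Hz


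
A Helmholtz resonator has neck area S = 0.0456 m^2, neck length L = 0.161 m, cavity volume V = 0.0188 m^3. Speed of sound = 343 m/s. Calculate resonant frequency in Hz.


Given values:
  S = 0.0456 m^2, L = 0.161 m, V = 0.0188 m^3, c = 343 m/s
Formula: f = (c / (2*pi)) * sqrt(S / (V * L))
Compute V * L = 0.0188 * 0.161 = 0.0030268
Compute S / (V * L) = 0.0456 / 0.0030268 = 15.0654
Compute sqrt(15.0654) = 3.881417
Compute c / (2*pi) = 343 / 6.283185 = 54.590148
f = 54.590148 * 3.881417 = 211.89

211.89 Hz


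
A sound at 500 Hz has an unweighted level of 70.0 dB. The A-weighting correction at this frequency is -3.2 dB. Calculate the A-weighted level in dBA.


Given values:
  SPL = 70.0 dB
  A-weighting at 500 Hz = -3.2 dB
Formula: L_A = SPL + A_weight
L_A = 70.0 + (-3.2)
L_A = 66.8

66.8 dBA


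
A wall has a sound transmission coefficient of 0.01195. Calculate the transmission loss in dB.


Given values:
  tau = 0.01195
Formula: TL = 10 * log10(1 / tau)
Compute 1 / tau = 1 / 0.01195 = 83.682
Compute log10(83.682) = 1.922632
TL = 10 * 1.922632 = 19.23

19.23 dB


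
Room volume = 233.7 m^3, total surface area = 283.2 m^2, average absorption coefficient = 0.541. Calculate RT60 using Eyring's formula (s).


Given values:
  V = 233.7 m^3, S = 283.2 m^2, alpha = 0.541
Formula: RT60 = 0.161 * V / (-S * ln(1 - alpha))
Compute ln(1 - 0.541) = ln(0.459) = -0.778705
Denominator: -283.2 * -0.778705 = 220.5293
Numerator: 0.161 * 233.7 = 37.6257
RT60 = 37.6257 / 220.5293 = 0.171

0.171 s


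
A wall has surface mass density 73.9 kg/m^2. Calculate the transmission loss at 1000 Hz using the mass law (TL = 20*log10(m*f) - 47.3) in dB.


Given values:
  m = 73.9 kg/m^2, f = 1000 Hz
Formula: TL = 20 * log10(m * f) - 47.3
Compute m * f = 73.9 * 1000 = 73900.0
Compute log10(73900.0) = 4.868644
Compute 20 * 4.868644 = 97.3729
TL = 97.3729 - 47.3 = 50.07

50.07 dB


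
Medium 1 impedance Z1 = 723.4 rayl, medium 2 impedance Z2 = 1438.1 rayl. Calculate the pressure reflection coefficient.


Given values:
  Z1 = 723.4 rayl, Z2 = 1438.1 rayl
Formula: R = (Z2 - Z1) / (Z2 + Z1)
Numerator: Z2 - Z1 = 1438.1 - 723.4 = 714.7
Denominator: Z2 + Z1 = 1438.1 + 723.4 = 2161.5
R = 714.7 / 2161.5 = 0.3307

0.3307


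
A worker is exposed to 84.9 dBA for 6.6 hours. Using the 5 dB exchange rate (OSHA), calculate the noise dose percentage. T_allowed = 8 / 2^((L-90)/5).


Given values:
  L = 84.9 dBA, T = 6.6 hours
Formula: T_allowed = 8 / 2^((L - 90) / 5)
Compute exponent: (84.9 - 90) / 5 = -1.02
Compute 2^(-1.02) = 0.493116
T_allowed = 8 / 0.493116 = 16.223363 hours
Dose = (T / T_allowed) * 100
Dose = (6.6 / 16.223363) * 100 = 40.68

40.68 %


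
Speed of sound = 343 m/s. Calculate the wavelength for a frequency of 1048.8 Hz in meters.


Given values:
  c = 343 m/s, f = 1048.8 Hz
Formula: lambda = c / f
lambda = 343 / 1048.8
lambda = 0.327

0.327 m


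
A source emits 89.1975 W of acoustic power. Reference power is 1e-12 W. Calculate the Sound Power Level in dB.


Given values:
  W = 89.1975 W
  W_ref = 1e-12 W
Formula: SWL = 10 * log10(W / W_ref)
Compute ratio: W / W_ref = 89197500000000
Compute log10: log10(89197500000000) = 13.950353
Multiply: SWL = 10 * 13.950353 = 139.5

139.5 dB


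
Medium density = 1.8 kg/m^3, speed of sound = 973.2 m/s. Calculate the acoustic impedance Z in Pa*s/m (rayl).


Given values:
  rho = 1.8 kg/m^3
  c = 973.2 m/s
Formula: Z = rho * c
Z = 1.8 * 973.2
Z = 1751.76

1751.76 rayl


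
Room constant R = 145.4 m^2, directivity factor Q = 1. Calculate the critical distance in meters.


Given values:
  R = 145.4 m^2, Q = 1
Formula: d_c = 0.141 * sqrt(Q * R)
Compute Q * R = 1 * 145.4 = 145.4
Compute sqrt(145.4) = 12.0582
d_c = 0.141 * 12.0582 = 1.7

1.7 m


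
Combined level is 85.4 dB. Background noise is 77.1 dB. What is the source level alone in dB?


Given values:
  L_total = 85.4 dB, L_bg = 77.1 dB
Formula: L_source = 10 * log10(10^(L_total/10) - 10^(L_bg/10))
Convert to linear:
  10^(85.4/10) = 346736850.4525
  10^(77.1/10) = 51286138.3991
Difference: 346736850.4525 - 51286138.3991 = 295450712.0534
L_source = 10 * log10(295450712.0534) = 84.7

84.7 dB


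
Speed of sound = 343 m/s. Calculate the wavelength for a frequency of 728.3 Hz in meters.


Given values:
  c = 343 m/s, f = 728.3 Hz
Formula: lambda = c / f
lambda = 343 / 728.3
lambda = 0.471

0.471 m


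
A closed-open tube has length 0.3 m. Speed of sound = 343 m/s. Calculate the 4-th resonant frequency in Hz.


Given values:
  Tube type: closed-open, L = 0.3 m, c = 343 m/s, n = 4
Formula: f_n = (2n - 1) * c / (4 * L)
Compute 2n - 1 = 2*4 - 1 = 7
Compute 4 * L = 4 * 0.3 = 1.2
f = 7 * 343 / 1.2
f = 2000.83

2000.83 Hz


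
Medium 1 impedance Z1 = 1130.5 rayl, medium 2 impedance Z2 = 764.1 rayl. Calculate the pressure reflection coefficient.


Given values:
  Z1 = 1130.5 rayl, Z2 = 764.1 rayl
Formula: R = (Z2 - Z1) / (Z2 + Z1)
Numerator: Z2 - Z1 = 764.1 - 1130.5 = -366.4
Denominator: Z2 + Z1 = 764.1 + 1130.5 = 1894.6
R = -366.4 / 1894.6 = -0.1934

-0.1934


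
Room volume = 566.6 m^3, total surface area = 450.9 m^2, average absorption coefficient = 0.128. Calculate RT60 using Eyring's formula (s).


Given values:
  V = 566.6 m^3, S = 450.9 m^2, alpha = 0.128
Formula: RT60 = 0.161 * V / (-S * ln(1 - alpha))
Compute ln(1 - 0.128) = ln(0.872) = -0.136966
Denominator: -450.9 * -0.136966 = 61.758
Numerator: 0.161 * 566.6 = 91.2226
RT60 = 91.2226 / 61.758 = 1.477

1.477 s


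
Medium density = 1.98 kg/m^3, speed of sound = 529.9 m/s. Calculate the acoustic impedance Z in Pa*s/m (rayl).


Given values:
  rho = 1.98 kg/m^3
  c = 529.9 m/s
Formula: Z = rho * c
Z = 1.98 * 529.9
Z = 1049.2

1049.2 rayl


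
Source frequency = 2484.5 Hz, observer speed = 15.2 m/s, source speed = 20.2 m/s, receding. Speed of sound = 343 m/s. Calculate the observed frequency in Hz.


Given values:
  f_s = 2484.5 Hz, v_o = 15.2 m/s, v_s = 20.2 m/s
  Direction: receding
Formula: f_o = f_s * (c - v_o) / (c + v_s)
Numerator: c - v_o = 343 - 15.2 = 327.8
Denominator: c + v_s = 343 + 20.2 = 363.2
f_o = 2484.5 * 327.8 / 363.2 = 2242.34

2242.34 Hz


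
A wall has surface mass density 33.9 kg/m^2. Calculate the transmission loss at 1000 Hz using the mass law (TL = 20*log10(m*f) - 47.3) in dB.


Given values:
  m = 33.9 kg/m^2, f = 1000 Hz
Formula: TL = 20 * log10(m * f) - 47.3
Compute m * f = 33.9 * 1000 = 33900.0
Compute log10(33900.0) = 4.5302
Compute 20 * 4.5302 = 90.604
TL = 90.604 - 47.3 = 43.3

43.3 dB


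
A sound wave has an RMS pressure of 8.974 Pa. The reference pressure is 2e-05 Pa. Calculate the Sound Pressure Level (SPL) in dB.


Given values:
  p = 8.974 Pa
  p_ref = 2e-05 Pa
Formula: SPL = 20 * log10(p / p_ref)
Compute ratio: p / p_ref = 8.974 / 2e-05 = 448700
Compute log10: log10(448700) = 5.651956
Multiply: SPL = 20 * 5.651956 = 113.04

113.04 dB


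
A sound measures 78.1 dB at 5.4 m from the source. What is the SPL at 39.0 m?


Given values:
  SPL1 = 78.1 dB, r1 = 5.4 m, r2 = 39.0 m
Formula: SPL2 = SPL1 - 20 * log10(r2 / r1)
Compute ratio: r2 / r1 = 39.0 / 5.4 = 7.2222
Compute log10: log10(7.2222) = 0.85867
Compute drop: 20 * 0.85867 = 17.1734
SPL2 = 78.1 - 17.1734 = 60.93

60.93 dB


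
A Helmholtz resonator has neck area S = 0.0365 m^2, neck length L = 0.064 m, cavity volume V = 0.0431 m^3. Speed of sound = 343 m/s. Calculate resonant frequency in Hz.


Given values:
  S = 0.0365 m^2, L = 0.064 m, V = 0.0431 m^3, c = 343 m/s
Formula: f = (c / (2*pi)) * sqrt(S / (V * L))
Compute V * L = 0.0431 * 0.064 = 0.0027584
Compute S / (V * L) = 0.0365 / 0.0027584 = 13.2323
Compute sqrt(13.2323) = 3.637623
Compute c / (2*pi) = 343 / 6.283185 = 54.590148
f = 54.590148 * 3.637623 = 198.58

198.58 Hz


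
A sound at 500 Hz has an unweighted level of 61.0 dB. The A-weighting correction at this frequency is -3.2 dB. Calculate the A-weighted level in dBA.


Given values:
  SPL = 61.0 dB
  A-weighting at 500 Hz = -3.2 dB
Formula: L_A = SPL + A_weight
L_A = 61.0 + (-3.2)
L_A = 57.8

57.8 dBA


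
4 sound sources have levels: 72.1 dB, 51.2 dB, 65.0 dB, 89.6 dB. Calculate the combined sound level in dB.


Formula: L_total = 10 * log10( sum(10^(Li/10)) )
  Source 1: 10^(72.1/10) = 16218100.9736
  Source 2: 10^(51.2/10) = 131825.6739
  Source 3: 10^(65.0/10) = 3162277.6602
  Source 4: 10^(89.6/10) = 912010839.3559
Sum of linear values = 931523043.6636
L_total = 10 * log10(931523043.6636) = 89.69

89.69 dB


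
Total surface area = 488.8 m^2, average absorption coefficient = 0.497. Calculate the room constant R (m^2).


Given values:
  S = 488.8 m^2, alpha = 0.497
Formula: R = S * alpha / (1 - alpha)
Numerator: 488.8 * 0.497 = 242.9336
Denominator: 1 - 0.497 = 0.503
R = 242.9336 / 0.503 = 482.97

482.97 m^2


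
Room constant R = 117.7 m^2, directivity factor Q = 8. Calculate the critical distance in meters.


Given values:
  R = 117.7 m^2, Q = 8
Formula: d_c = 0.141 * sqrt(Q * R)
Compute Q * R = 8 * 117.7 = 941.6
Compute sqrt(941.6) = 30.6855
d_c = 0.141 * 30.6855 = 4.327

4.327 m


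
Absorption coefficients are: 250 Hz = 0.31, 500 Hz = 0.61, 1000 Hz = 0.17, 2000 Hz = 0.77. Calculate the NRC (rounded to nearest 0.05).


Given values:
  a_250 = 0.31, a_500 = 0.61
  a_1000 = 0.17, a_2000 = 0.77
Formula: NRC = (a250 + a500 + a1000 + a2000) / 4
Sum = 0.31 + 0.61 + 0.17 + 0.77 = 1.86
NRC = 1.86 / 4 = 0.465
Rounded to nearest 0.05: 0.45

0.45
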